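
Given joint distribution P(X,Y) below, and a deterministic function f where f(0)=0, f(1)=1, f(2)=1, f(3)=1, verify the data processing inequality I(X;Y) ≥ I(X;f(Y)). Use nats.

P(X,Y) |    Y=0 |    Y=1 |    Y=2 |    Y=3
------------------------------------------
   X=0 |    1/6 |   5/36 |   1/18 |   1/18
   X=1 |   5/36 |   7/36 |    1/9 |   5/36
I(X;Y) = 0.0198, I(X;f(Y)) = 0.0149, inequality holds: 0.0198 ≥ 0.0149

Data Processing Inequality: For any Markov chain X → Y → Z, we have I(X;Y) ≥ I(X;Z).

Here Z = f(Y) is a deterministic function of Y, forming X → Y → Z.

Original I(X;Y) = 0.0198 nats

After applying f:
P(X,Z) where Z=f(Y):
- P(X,Z=0) = P(X,Y=0)
- P(X,Z=1) = P(X,Y=1) + P(X,Y=2) + P(X,Y=3)

I(X;Z) = I(X;f(Y)) = 0.0149 nats

Verification: 0.0198 ≥ 0.0149 ✓

Information cannot be created by processing; the function f can only lose information about X.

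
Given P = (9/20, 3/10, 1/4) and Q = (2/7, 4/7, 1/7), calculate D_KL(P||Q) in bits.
0.2179 bits

KL divergence: D_KL(P||Q) = Σ p(x) log(p(x)/q(x))

Computing term by term:
  x=0: 9/20 × log_2[(9/20)/(2/7)] = 9/20 × 0.6554 = 0.2949
  x=1: 3/10 × log_2[(3/10)/(4/7)] = 3/10 × -0.9296 = -0.2789
  x=2: 1/4 × log_2[(1/4)/(1/7)] = 1/4 × 0.8074 = 0.2018

D_KL(P||Q) = 0.2179 bits

Note: KL divergence is always non-negative and equals 0 iff P = Q.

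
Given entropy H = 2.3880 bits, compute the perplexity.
5.2343

Perplexity is 2^H (or exp(H) for natural log).

H = 2.3880 bits
Perplexity = 2^2.3880 = 5.2343

Interpretation: The model's uncertainty is equivalent to choosing uniformly among 5.2 options.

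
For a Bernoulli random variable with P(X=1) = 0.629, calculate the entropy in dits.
0.2864 dits

The binary entropy function is:
H(p) = -p log(p) - (1-p) log(1-p)

H(0.629) = -0.629 × log_10(0.629) - 0.371 × log_10(0.371)
H(0.629) = 0.2864 dits

Note: Binary entropy is maximized at p=0.5 (H=1 bit) and minimized at p=0 or p=1 (H=0).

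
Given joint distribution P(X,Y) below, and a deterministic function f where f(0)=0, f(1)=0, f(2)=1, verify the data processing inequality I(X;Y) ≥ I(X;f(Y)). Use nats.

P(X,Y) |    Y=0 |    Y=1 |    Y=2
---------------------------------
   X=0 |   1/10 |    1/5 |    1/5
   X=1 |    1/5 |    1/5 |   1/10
I(X;Y) = 0.0340, I(X;f(Y)) = 0.0242, inequality holds: 0.0340 ≥ 0.0242

Data Processing Inequality: For any Markov chain X → Y → Z, we have I(X;Y) ≥ I(X;Z).

Here Z = f(Y) is a deterministic function of Y, forming X → Y → Z.

Original I(X;Y) = 0.0340 nats

After applying f:
P(X,Z) where Z=f(Y):
- P(X,Z=0) = P(X,Y=0) + P(X,Y=1)
- P(X,Z=1) = P(X,Y=2)

I(X;Z) = I(X;f(Y)) = 0.0242 nats

Verification: 0.0340 ≥ 0.0242 ✓

Information cannot be created by processing; the function f can only lose information about X.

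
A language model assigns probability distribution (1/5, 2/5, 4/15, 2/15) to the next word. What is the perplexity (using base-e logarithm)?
3.7044

Perplexity is e^H (or exp(H) for natural log).

First, H = -Σ p log p = 1.3095 nats
Perplexity = e^1.3095 = 3.7044

Interpretation: The model's uncertainty is equivalent to choosing uniformly among 3.7 options.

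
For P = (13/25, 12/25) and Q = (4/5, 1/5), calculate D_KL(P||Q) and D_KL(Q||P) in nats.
D_KL(P||Q) = 0.1962, D_KL(Q||P) = 0.1695

KL divergence is not symmetric: D_KL(P||Q) ≠ D_KL(Q||P) in general.

D_KL(P||Q) = 0.1962 nats
D_KL(Q||P) = 0.1695 nats

No, they are not equal!

This asymmetry is why KL divergence is not a true distance metric.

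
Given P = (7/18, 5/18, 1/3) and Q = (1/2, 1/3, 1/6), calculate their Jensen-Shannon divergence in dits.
0.0082 dits

Jensen-Shannon divergence is:
JSD(P||Q) = 0.5 × D_KL(P||M) + 0.5 × D_KL(Q||M)
where M = 0.5 × (P + Q) is the mixture distribution.

M = 0.5 × (7/18, 5/18, 1/3) + 0.5 × (1/2, 1/3, 1/6) = (4/9, 11/36, 1/4)

D_KL(P||M) = 0.0076 dits
D_KL(Q||M) = 0.0088 dits

JSD(P||Q) = 0.5 × 0.0076 + 0.5 × 0.0088 = 0.0082 dits

Unlike KL divergence, JSD is symmetric and bounded: 0 ≤ JSD ≤ log(2).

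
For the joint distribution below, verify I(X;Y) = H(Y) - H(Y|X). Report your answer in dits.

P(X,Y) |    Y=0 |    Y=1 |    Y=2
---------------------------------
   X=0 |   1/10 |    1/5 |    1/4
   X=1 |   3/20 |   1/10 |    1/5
I(X;Y) = 0.0086 dits

Mutual information has multiple equivalent forms:
- I(X;Y) = H(X) - H(X|Y)
- I(X;Y) = H(Y) - H(Y|X)
- I(X;Y) = H(X) + H(Y) - H(X,Y)

Computing all quantities:
H(X) = 0.2989, H(Y) = 0.4634, H(X,Y) = 0.7537
H(X|Y) = 0.2903, H(Y|X) = 0.4548

Verification:
H(X) - H(X|Y) = 0.2989 - 0.2903 = 0.0086
H(Y) - H(Y|X) = 0.4634 - 0.4548 = 0.0086
H(X) + H(Y) - H(X,Y) = 0.2989 + 0.4634 - 0.7537 = 0.0086

All forms give I(X;Y) = 0.0086 dits. ✓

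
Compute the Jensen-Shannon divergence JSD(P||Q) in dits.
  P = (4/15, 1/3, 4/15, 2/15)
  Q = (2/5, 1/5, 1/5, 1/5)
0.0091 dits

Jensen-Shannon divergence is:
JSD(P||Q) = 0.5 × D_KL(P||M) + 0.5 × D_KL(Q||M)
where M = 0.5 × (P + Q) is the mixture distribution.

M = 0.5 × (4/15, 1/3, 4/15, 2/15) + 0.5 × (2/5, 1/5, 1/5, 1/5) = (1/3, 4/15, 7/30, 1/6)

D_KL(P||M) = 0.0090 dits
D_KL(Q||M) = 0.0091 dits

JSD(P||Q) = 0.5 × 0.0090 + 0.5 × 0.0091 = 0.0091 dits

Unlike KL divergence, JSD is symmetric and bounded: 0 ≤ JSD ≤ log(2).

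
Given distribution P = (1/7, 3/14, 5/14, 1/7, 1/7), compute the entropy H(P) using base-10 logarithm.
0.6652 dits

Shannon entropy is H(X) = -Σ p(x) log p(x).

For P = (1/7, 3/14, 5/14, 1/7, 1/7):
H = -1/7 × log_10(1/7) -3/14 × log_10(3/14) -5/14 × log_10(5/14) -1/7 × log_10(1/7) -1/7 × log_10(1/7)
H = 0.6652 dits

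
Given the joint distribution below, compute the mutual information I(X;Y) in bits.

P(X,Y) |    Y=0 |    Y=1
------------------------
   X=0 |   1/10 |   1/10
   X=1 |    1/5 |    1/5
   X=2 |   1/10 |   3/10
0.0464 bits

Mutual information: I(X;Y) = H(X) + H(Y) - H(X,Y)

Marginals:
P(X) = (1/5, 2/5, 2/5), H(X) = 1.5219 bits
P(Y) = (2/5, 3/5), H(Y) = 0.9710 bits

Joint entropy: H(X,Y) = 2.4464 bits

I(X;Y) = 1.5219 + 0.9710 - 2.4464 = 0.0464 bits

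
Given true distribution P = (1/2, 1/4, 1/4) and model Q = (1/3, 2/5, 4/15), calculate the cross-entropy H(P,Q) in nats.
1.1088 nats

Cross-entropy: H(P,Q) = -Σ p(x) log q(x)

Alternatively: H(P,Q) = H(P) + D_KL(P||Q)
H(P) = 1.0397 nats
D_KL(P||Q) = 0.0691 nats

H(P,Q) = 1.0397 + 0.0691 = 1.1088 nats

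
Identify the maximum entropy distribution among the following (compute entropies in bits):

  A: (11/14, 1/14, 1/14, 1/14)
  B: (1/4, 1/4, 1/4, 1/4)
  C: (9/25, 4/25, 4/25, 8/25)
B

For a discrete distribution over n outcomes, entropy is maximized by the uniform distribution.

Computing entropies:
H(A) = 1.0892 bits
H(B) = 2.0000 bits
H(C) = 1.9027 bits

The uniform distribution (where all probabilities equal 1/4) achieves the maximum entropy of log_2(4) = 2.0000 bits.

Distribution B has the highest entropy.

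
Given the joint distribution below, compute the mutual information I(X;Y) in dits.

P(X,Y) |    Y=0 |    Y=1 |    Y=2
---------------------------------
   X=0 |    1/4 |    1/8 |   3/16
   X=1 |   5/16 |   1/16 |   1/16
0.0169 dits

Mutual information: I(X;Y) = H(X) + H(Y) - H(X,Y)

Marginals:
P(X) = (9/16, 7/16), H(X) = 0.2976 dits
P(Y) = (9/16, 3/16, 1/4), H(Y) = 0.4274 dits

Joint entropy: H(X,Y) = 0.7081 dits

I(X;Y) = 0.2976 + 0.4274 - 0.7081 = 0.0169 dits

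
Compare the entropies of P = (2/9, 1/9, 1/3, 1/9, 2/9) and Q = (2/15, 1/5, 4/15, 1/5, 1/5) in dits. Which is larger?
Q

Computing entropies in dits:
H(P) = 0.6614
H(Q) = 0.6891

Distribution Q has higher entropy.

Intuition: The distribution closer to uniform (more spread out) has higher entropy.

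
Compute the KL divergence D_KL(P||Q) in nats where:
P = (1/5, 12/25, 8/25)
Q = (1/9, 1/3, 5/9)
0.1161 nats

KL divergence: D_KL(P||Q) = Σ p(x) log(p(x)/q(x))

Computing term by term:
  x=0: 1/5 × log_e[(1/5)/(1/9)] = 1/5 × 0.5878 = 0.1176
  x=1: 12/25 × log_e[(12/25)/(1/3)] = 12/25 × 0.3646 = 0.1750
  x=2: 8/25 × log_e[(8/25)/(5/9)] = 8/25 × -0.5516 = -0.1765

D_KL(P||Q) = 0.1161 nats

Note: KL divergence is always non-negative and equals 0 iff P = Q.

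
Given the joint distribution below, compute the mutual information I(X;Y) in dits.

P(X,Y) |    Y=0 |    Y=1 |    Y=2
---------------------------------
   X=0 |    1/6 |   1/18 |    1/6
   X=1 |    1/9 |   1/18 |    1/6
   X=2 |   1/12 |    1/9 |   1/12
0.0159 dits

Mutual information: I(X;Y) = H(X) + H(Y) - H(X,Y)

Marginals:
P(X) = (7/18, 1/3, 5/18), H(X) = 0.4731 dits
P(Y) = (13/36, 2/9, 5/12), H(Y) = 0.4633 dits

Joint entropy: H(X,Y) = 0.9205 dits

I(X;Y) = 0.4731 + 0.4633 - 0.9205 = 0.0159 dits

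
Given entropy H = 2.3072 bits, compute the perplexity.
4.9492

Perplexity is 2^H (or exp(H) for natural log).

H = 2.3072 bits
Perplexity = 2^2.3072 = 4.9492

Interpretation: The model's uncertainty is equivalent to choosing uniformly among 4.9 options.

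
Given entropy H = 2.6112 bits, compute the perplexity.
6.1101

Perplexity is 2^H (or exp(H) for natural log).

H = 2.6112 bits
Perplexity = 2^2.6112 = 6.1101

Interpretation: The model's uncertainty is equivalent to choosing uniformly among 6.1 options.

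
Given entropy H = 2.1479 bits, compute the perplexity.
4.4318

Perplexity is 2^H (or exp(H) for natural log).

H = 2.1479 bits
Perplexity = 2^2.1479 = 4.4318

Interpretation: The model's uncertainty is equivalent to choosing uniformly among 4.4 options.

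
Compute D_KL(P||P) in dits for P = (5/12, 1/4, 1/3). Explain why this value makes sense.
0.0000 dits

KL divergence satisfies the Gibbs inequality: D_KL(P||Q) ≥ 0 for all distributions P, Q.

D_KL(P||Q) = Σ p(x) log(p(x)/q(x))
Each term is p(x) × log_10(p(x)/p(x)) = p(x) × log_10(1) = 0, so the sum is 0.
D_KL(P||Q) = 0.0000 dits

When P = Q, the KL divergence is exactly 0, as there is no 'divergence' between identical distributions.

This non-negativity is a fundamental property: relative entropy cannot be negative because it measures how different Q is from P.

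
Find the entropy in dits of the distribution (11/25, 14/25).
0.2979 dits

Shannon entropy is H(X) = -Σ p(x) log p(x).

For P = (11/25, 14/25):
H = -11/25 × log_10(11/25) -14/25 × log_10(14/25)
H = 0.2979 dits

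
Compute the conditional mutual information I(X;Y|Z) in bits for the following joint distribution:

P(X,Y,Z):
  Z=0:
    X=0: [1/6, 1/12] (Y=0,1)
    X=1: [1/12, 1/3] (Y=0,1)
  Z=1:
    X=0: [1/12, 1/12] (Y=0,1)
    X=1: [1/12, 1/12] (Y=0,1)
0.1059 bits

Conditional mutual information: I(X;Y|Z) = H(X|Z) + H(Y|Z) - H(X,Y|Z)

H(Z) = 0.9183
H(X,Z) = 1.8879 → H(X|Z) = 0.9696
H(Y,Z) = 1.8879 → H(Y|Z) = 0.9696
H(X,Y,Z) = 2.7516 → H(X,Y|Z) = 1.8333

I(X;Y|Z) = 0.9696 + 0.9696 - 1.8333 = 0.1059 bits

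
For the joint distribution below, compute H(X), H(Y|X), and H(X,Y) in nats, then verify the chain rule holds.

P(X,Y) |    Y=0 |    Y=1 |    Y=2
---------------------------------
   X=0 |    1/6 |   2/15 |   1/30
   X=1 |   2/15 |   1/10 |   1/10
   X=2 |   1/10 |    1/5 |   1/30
H(X,Y) = 2.0753, H(X) = 1.0986, H(Y|X) = 0.9767 (all in nats)

Chain rule: H(X,Y) = H(X) + H(Y|X)

Left side — joint entropy directly:
H(X,Y) = -Σ p(x,y) log p(x,y) = 2.0753 nats

Right side — compute H(Y|X) from the conditional distributions:
P(X) = (1/3, 1/3, 1/3), so H(X) = 1.0986 nats
H(Y|X) = Σ_x P(X=x) · H(Y|X=x):
  P(Y|X=0) = (1/2, 2/5, 1/10), H(Y|X=0) = 0.9433, weight P(X=0) = 1/3
  P(Y|X=1) = (2/5, 3/10, 3/10), H(Y|X=1) = 1.0889, weight P(X=1) = 1/3
  P(Y|X=2) = (3/10, 3/5, 1/10), H(Y|X=2) = 0.8979, weight P(X=2) = 1/3
H(Y|X) = 0.9767 nats

H(X) + H(Y|X) = 1.0986 + 0.9767 = 2.0753 nats

Both sides equal 2.0753 nats. ✓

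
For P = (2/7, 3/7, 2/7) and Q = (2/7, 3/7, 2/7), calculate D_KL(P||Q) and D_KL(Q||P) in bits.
D_KL(P||Q) = 0.0000, D_KL(Q||P) = 0.0000

KL divergence is not symmetric: D_KL(P||Q) ≠ D_KL(Q||P) in general.

D_KL(P||Q) = 0.0000 bits
D_KL(Q||P) = 0.0000 bits

In this case they happen to be equal (to 4 decimal places).

This asymmetry is why KL divergence is not a true distance metric.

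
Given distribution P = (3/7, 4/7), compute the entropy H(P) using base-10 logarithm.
0.2966 dits

Shannon entropy is H(X) = -Σ p(x) log p(x).

For P = (3/7, 4/7):
H = -3/7 × log_10(3/7) -4/7 × log_10(4/7)
H = 0.2966 dits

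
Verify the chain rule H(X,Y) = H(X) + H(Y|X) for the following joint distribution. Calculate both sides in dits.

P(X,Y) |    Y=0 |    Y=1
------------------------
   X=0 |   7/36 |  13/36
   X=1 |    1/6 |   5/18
H(X,Y) = 0.5823, H(X) = 0.2983, H(Y|X) = 0.2839 (all in dits)

Chain rule: H(X,Y) = H(X) + H(Y|X)

Left side — joint entropy directly:
H(X,Y) = -Σ p(x,y) log p(x,y) = 0.5823 dits

Right side — compute H(Y|X) from the conditional distributions:
P(X) = (5/9, 4/9), so H(X) = 0.2983 dits
H(Y|X) = Σ_x P(X=x) · H(Y|X=x):
  P(Y|X=0) = (7/20, 13/20), H(Y|X=0) = 0.2812, weight P(X=0) = 5/9
  P(Y|X=1) = (3/8, 5/8), H(Y|X=1) = 0.2873, weight P(X=1) = 4/9
H(Y|X) = 0.2839 dits

H(X) + H(Y|X) = 0.2983 + 0.2839 = 0.5823 dits

Both sides equal 0.5823 dits. ✓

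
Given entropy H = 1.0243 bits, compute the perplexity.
2.0340

Perplexity is 2^H (or exp(H) for natural log).

H = 1.0243 bits
Perplexity = 2^1.0243 = 2.0340

Interpretation: The model's uncertainty is equivalent to choosing uniformly among 2.0 options.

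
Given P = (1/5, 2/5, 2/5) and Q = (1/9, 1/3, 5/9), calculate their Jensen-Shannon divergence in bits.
0.0207 bits

Jensen-Shannon divergence is:
JSD(P||Q) = 0.5 × D_KL(P||M) + 0.5 × D_KL(Q||M)
where M = 0.5 × (P + Q) is the mixture distribution.

M = 0.5 × (1/5, 2/5, 2/5) + 0.5 × (1/9, 1/3, 5/9) = (0.155556, 11/30, 0.477778)

D_KL(P||M) = 0.0202 bits
D_KL(Q||M) = 0.0211 bits

JSD(P||Q) = 0.5 × 0.0202 + 0.5 × 0.0211 = 0.0207 bits

Unlike KL divergence, JSD is symmetric and bounded: 0 ≤ JSD ≤ log(2).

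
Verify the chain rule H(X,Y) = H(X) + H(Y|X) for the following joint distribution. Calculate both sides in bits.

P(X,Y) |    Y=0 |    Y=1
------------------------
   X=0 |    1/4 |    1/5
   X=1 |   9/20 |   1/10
H(X,Y) = 1.8150, H(X) = 0.9928, H(Y|X) = 0.8222 (all in bits)

Chain rule: H(X,Y) = H(X) + H(Y|X)

Left side — joint entropy directly:
H(X,Y) = -Σ p(x,y) log p(x,y) = 1.8150 bits

Right side — compute H(Y|X) from the conditional distributions:
P(X) = (9/20, 11/20), so H(X) = 0.9928 bits
H(Y|X) = Σ_x P(X=x) · H(Y|X=x):
  P(Y|X=0) = (5/9, 4/9), H(Y|X=0) = 0.9911, weight P(X=0) = 9/20
  P(Y|X=1) = (9/11, 2/11), H(Y|X=1) = 0.6840, weight P(X=1) = 11/20
H(Y|X) = 0.8222 bits

H(X) + H(Y|X) = 0.9928 + 0.8222 = 1.8150 bits

Both sides equal 1.8150 bits. ✓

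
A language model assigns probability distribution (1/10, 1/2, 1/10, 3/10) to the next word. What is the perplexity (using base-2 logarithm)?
3.2165

Perplexity is 2^H (or exp(H) for natural log).

First, H = -Σ p log p = 1.6855 bits
Perplexity = 2^1.6855 = 3.2165

Interpretation: The model's uncertainty is equivalent to choosing uniformly among 3.2 options.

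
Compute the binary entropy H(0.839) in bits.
0.6367 bits

The binary entropy function is:
H(p) = -p log(p) - (1-p) log(1-p)

H(0.839) = -0.839 × log_2(0.839) - 0.161 × log_2(0.161)
H(0.839) = 0.6367 bits

Note: Binary entropy is maximized at p=0.5 (H=1 bit) and minimized at p=0 or p=1 (H=0).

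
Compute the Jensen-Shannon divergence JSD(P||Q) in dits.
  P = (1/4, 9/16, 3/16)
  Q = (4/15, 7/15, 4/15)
0.0025 dits

Jensen-Shannon divergence is:
JSD(P||Q) = 0.5 × D_KL(P||M) + 0.5 × D_KL(Q||M)
where M = 0.5 × (P + Q) is the mixture distribution.

M = 0.5 × (1/4, 9/16, 3/16) + 0.5 × (4/15, 7/15, 4/15) = (0.258333, 0.514583, 0.227083)

D_KL(P||M) = 0.0026 dits
D_KL(Q||M) = 0.0025 dits

JSD(P||Q) = 0.5 × 0.0026 + 0.5 × 0.0025 = 0.0025 dits

Unlike KL divergence, JSD is symmetric and bounded: 0 ≤ JSD ≤ log(2).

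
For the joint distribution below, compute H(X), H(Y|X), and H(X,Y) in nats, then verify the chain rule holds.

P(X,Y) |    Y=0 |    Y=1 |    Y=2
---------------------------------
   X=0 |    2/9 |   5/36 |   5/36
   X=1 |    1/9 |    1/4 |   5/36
H(X,Y) = 1.7475, H(X) = 0.6931, H(Y|X) = 1.0543 (all in nats)

Chain rule: H(X,Y) = H(X) + H(Y|X)

Left side — joint entropy directly:
H(X,Y) = -Σ p(x,y) log p(x,y) = 1.7475 nats

Right side — compute H(Y|X) from the conditional distributions:
P(X) = (1/2, 1/2), so H(X) = 0.6931 nats
H(Y|X) = Σ_x P(X=x) · H(Y|X=x):
  P(Y|X=0) = (4/9, 5/18, 5/18), H(Y|X=0) = 1.0720, weight P(X=0) = 1/2
  P(Y|X=1) = (2/9, 1/2, 5/18), H(Y|X=1) = 1.0366, weight P(X=1) = 1/2
H(Y|X) = 1.0543 nats

H(X) + H(Y|X) = 0.6931 + 1.0543 = 1.7475 nats

Both sides equal 1.7475 nats. ✓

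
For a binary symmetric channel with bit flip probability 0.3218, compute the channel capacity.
0.0937 bits

For a binary symmetric channel (BSC) with error probability p:
Capacity C = 1 - H(p) bits per symbol

where H(p) = -p log₂(p) - (1-p) log₂(1-p) is the binary entropy function.

H(0.3218) = 0.9063 bits
C = 1 - 0.9063 = 0.0937 bits per symbol

This means we can reliably transmit up to 0.0937 bits of information per channel use.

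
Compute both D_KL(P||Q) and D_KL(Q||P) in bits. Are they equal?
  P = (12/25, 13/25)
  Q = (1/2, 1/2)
D_KL(P||Q) = 0.0012, D_KL(Q||P) = 0.0012

KL divergence is not symmetric: D_KL(P||Q) ≠ D_KL(Q||P) in general.

D_KL(P||Q) = 0.0012 bits
D_KL(Q||P) = 0.0012 bits

In this case they happen to be equal (to 4 decimal places).

This asymmetry is why KL divergence is not a true distance metric.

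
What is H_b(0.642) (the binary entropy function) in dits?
0.2833 dits

The binary entropy function is:
H(p) = -p log(p) - (1-p) log(1-p)

H(0.642) = -0.642 × log_10(0.642) - 0.358 × log_10(0.358)
H(0.642) = 0.2833 dits

Note: Binary entropy is maximized at p=0.5 (H=1 bit) and minimized at p=0 or p=1 (H=0).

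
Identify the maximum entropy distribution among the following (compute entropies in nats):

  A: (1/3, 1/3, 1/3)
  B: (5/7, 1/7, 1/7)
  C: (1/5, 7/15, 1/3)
A

For a discrete distribution over n outcomes, entropy is maximized by the uniform distribution.

Computing entropies:
H(A) = 1.0986 nats
H(B) = 0.7963 nats
H(C) = 1.0438 nats

The uniform distribution (where all probabilities equal 1/3) achieves the maximum entropy of log_e(3) = 1.0986 nats.

Distribution A has the highest entropy.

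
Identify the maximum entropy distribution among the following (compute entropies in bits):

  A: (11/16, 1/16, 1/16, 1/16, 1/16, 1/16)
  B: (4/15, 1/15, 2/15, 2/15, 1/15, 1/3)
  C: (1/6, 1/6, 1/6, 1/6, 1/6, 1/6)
C

For a discrete distribution over n outcomes, entropy is maximized by the uniform distribution.

Computing entropies:
H(A) = 1.6216 bits
H(B) = 2.3329 bits
H(C) = 2.5850 bits

The uniform distribution (where all probabilities equal 1/6) achieves the maximum entropy of log_2(6) = 2.5850 bits.

Distribution C has the highest entropy.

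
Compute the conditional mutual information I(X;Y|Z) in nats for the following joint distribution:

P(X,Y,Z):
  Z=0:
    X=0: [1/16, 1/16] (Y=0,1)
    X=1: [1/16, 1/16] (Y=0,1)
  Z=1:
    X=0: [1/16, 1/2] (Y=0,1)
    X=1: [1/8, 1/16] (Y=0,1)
0.1062 nats

Conditional mutual information: I(X;Y|Z) = H(X|Z) + H(Y|Z) - H(X,Y|Z)

H(Z) = 0.5623
H(X,Z) = 1.1574 → H(X|Z) = 0.5950
H(Y,Z) = 1.1574 → H(Y|Z) = 0.5950
H(X,Y,Z) = 1.6462 → H(X,Y|Z) = 1.0839

I(X;Y|Z) = 0.5950 + 0.5950 - 1.0839 = 0.1062 nats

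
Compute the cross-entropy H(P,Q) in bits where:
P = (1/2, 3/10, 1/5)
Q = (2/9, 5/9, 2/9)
1.7733 bits

Cross-entropy: H(P,Q) = -Σ p(x) log q(x)

Alternatively: H(P,Q) = H(P) + D_KL(P||Q)
H(P) = 1.4855 bits
D_KL(P||Q) = 0.2879 bits

H(P,Q) = 1.4855 + 0.2879 = 1.7733 bits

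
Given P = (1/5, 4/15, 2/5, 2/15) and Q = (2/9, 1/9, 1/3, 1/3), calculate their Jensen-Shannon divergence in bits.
0.0584 bits

Jensen-Shannon divergence is:
JSD(P||Q) = 0.5 × D_KL(P||M) + 0.5 × D_KL(Q||M)
where M = 0.5 × (P + Q) is the mixture distribution.

M = 0.5 × (1/5, 4/15, 2/5, 2/15) + 0.5 × (2/9, 1/9, 1/3, 1/3) = (0.211111, 0.188889, 11/30, 7/30)

D_KL(P||M) = 0.0596 bits
D_KL(Q||M) = 0.0571 bits

JSD(P||Q) = 0.5 × 0.0596 + 0.5 × 0.0571 = 0.0584 bits

Unlike KL divergence, JSD is symmetric and bounded: 0 ≤ JSD ≤ log(2).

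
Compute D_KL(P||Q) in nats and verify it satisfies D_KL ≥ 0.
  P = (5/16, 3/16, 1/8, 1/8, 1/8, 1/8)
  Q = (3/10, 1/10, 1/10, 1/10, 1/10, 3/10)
0.1049 nats

KL divergence satisfies the Gibbs inequality: D_KL(P||Q) ≥ 0 for all distributions P, Q.

D_KL(P||Q) = Σ p(x) log(p(x)/q(x))
Term by term:
  x=0: 5/16 × log_e[(5/16)/(3/10)] = 0.0128
  x=1: 3/16 × log_e[(3/16)/(1/10)] = 0.1179
  x=2: 1/8 × log_e[(1/8)/(1/10)] = 0.0279
  x=3: 1/8 × log_e[(1/8)/(1/10)] = 0.0279
  x=4: 1/8 × log_e[(1/8)/(1/10)] = 0.0279
  x=5: 1/8 × log_e[(1/8)/(3/10)] = -0.1094
D_KL(P||Q) = 0.1049 nats

D_KL(P||Q) = 0.1049 ≥ 0 ✓

This non-negativity is a fundamental property: relative entropy cannot be negative because it measures how different Q is from P.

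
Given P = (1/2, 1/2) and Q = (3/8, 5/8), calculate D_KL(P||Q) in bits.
0.0466 bits

KL divergence: D_KL(P||Q) = Σ p(x) log(p(x)/q(x))

Computing term by term:
  x=0: 1/2 × log_2[(1/2)/(3/8)] = 1/2 × 0.4150 = 0.2075
  x=1: 1/2 × log_2[(1/2)/(5/8)] = 1/2 × -0.3219 = -0.1610

D_KL(P||Q) = 0.0466 bits

Note: KL divergence is always non-negative and equals 0 iff P = Q.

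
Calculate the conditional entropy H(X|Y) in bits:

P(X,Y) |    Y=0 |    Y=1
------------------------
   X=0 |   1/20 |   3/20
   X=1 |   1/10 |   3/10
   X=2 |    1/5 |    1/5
1.4746 bits

Using the chain rule: H(X|Y) = H(X,Y) - H(Y)

First, compute H(X,Y) = 2.4087 bits

Marginal P(Y) = (7/20, 13/20)
H(Y) = 0.9341 bits

H(X|Y) = H(X,Y) - H(Y) = 2.4087 - 0.9341 = 1.4746 bits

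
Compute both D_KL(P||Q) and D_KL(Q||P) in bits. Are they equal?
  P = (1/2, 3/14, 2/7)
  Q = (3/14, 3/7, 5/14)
D_KL(P||Q) = 0.3049, D_KL(Q||P) = 0.2816

KL divergence is not symmetric: D_KL(P||Q) ≠ D_KL(Q||P) in general.

D_KL(P||Q) = 0.3049 bits
D_KL(Q||P) = 0.2816 bits

No, they are not equal!

This asymmetry is why KL divergence is not a true distance metric.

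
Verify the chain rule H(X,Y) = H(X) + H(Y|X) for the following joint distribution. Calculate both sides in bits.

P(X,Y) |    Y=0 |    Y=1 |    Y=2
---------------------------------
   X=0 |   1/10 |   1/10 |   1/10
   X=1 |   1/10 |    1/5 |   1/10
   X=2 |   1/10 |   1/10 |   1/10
H(X,Y) = 3.1219, H(X) = 1.5710, H(Y|X) = 1.5510 (all in bits)

Chain rule: H(X,Y) = H(X) + H(Y|X)

Left side — joint entropy directly:
H(X,Y) = -Σ p(x,y) log p(x,y) = 3.1219 bits

Right side — compute H(Y|X) from the conditional distributions:
P(X) = (3/10, 2/5, 3/10), so H(X) = 1.5710 bits
H(Y|X) = Σ_x P(X=x) · H(Y|X=x):
  P(Y|X=0) = (1/3, 1/3, 1/3), H(Y|X=0) = 1.5850, weight P(X=0) = 3/10
  P(Y|X=1) = (1/4, 1/2, 1/4), H(Y|X=1) = 1.5000, weight P(X=1) = 2/5
  P(Y|X=2) = (1/3, 1/3, 1/3), H(Y|X=2) = 1.5850, weight P(X=2) = 3/10
H(Y|X) = 1.5510 bits

H(X) + H(Y|X) = 1.5710 + 1.5510 = 3.1219 bits

Both sides equal 3.1219 bits. ✓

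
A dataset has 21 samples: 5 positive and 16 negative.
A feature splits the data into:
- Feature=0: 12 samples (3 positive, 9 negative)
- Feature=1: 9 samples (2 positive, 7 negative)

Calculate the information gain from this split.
0.0008 bits

Information Gain = H(Y) - H(Y|Feature)

Before split:
P(positive) = 5/21 = 0.2381
H(Y) = 0.7919 bits

After split:
Feature=0: H = 0.8113 bits (weight = 12/21)
Feature=1: H = 0.7642 bits (weight = 9/21)
H(Y|Feature) = (12/21)×0.8113 + (9/21)×0.7642 = 0.7911 bits

Information Gain = 0.7919 - 0.7911 = 0.0008 bits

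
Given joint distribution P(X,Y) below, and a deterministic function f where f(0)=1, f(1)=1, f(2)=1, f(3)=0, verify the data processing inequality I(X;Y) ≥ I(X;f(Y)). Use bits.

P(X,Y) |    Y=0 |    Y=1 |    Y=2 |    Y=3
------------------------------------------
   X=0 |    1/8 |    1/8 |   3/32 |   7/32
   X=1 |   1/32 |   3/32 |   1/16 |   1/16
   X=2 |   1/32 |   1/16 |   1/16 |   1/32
I(X;Y) = 0.0526, I(X;f(Y)) = 0.0290, inequality holds: 0.0526 ≥ 0.0290

Data Processing Inequality: For any Markov chain X → Y → Z, we have I(X;Y) ≥ I(X;Z).

Here Z = f(Y) is a deterministic function of Y, forming X → Y → Z.

Original I(X;Y) = 0.0526 bits

After applying f:
P(X,Z) where Z=f(Y):
- P(X,Z=0) = P(X,Y=3)
- P(X,Z=1) = P(X,Y=0) + P(X,Y=1) + P(X,Y=2)

I(X;Z) = I(X;f(Y)) = 0.0290 bits

Verification: 0.0526 ≥ 0.0290 ✓

Information cannot be created by processing; the function f can only lose information about X.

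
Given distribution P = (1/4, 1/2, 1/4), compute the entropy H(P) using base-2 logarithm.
1.5000 bits

Shannon entropy is H(X) = -Σ p(x) log p(x).

For P = (1/4, 1/2, 1/4):
H = -1/4 × log_2(1/4) -1/2 × log_2(1/2) -1/4 × log_2(1/4)
H = 1.5000 bits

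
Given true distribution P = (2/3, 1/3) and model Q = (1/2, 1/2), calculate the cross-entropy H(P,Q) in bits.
1.0000 bits

Cross-entropy: H(P,Q) = -Σ p(x) log q(x)

Alternatively: H(P,Q) = H(P) + D_KL(P||Q)
H(P) = 0.9183 bits
D_KL(P||Q) = 0.0817 bits

H(P,Q) = 0.9183 + 0.0817 = 1.0000 bits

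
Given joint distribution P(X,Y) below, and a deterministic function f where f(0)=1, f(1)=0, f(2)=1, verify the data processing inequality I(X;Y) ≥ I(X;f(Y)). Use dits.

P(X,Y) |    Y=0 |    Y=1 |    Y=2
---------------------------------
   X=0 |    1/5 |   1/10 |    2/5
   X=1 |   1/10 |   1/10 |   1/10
I(X;Y) = 0.0135, I(X;f(Y)) = 0.0097, inequality holds: 0.0135 ≥ 0.0097

Data Processing Inequality: For any Markov chain X → Y → Z, we have I(X;Y) ≥ I(X;Z).

Here Z = f(Y) is a deterministic function of Y, forming X → Y → Z.

Original I(X;Y) = 0.0135 dits

After applying f:
P(X,Z) where Z=f(Y):
- P(X,Z=0) = P(X,Y=1)
- P(X,Z=1) = P(X,Y=0) + P(X,Y=2)

I(X;Z) = I(X;f(Y)) = 0.0097 dits

Verification: 0.0135 ≥ 0.0097 ✓

Information cannot be created by processing; the function f can only lose information about X.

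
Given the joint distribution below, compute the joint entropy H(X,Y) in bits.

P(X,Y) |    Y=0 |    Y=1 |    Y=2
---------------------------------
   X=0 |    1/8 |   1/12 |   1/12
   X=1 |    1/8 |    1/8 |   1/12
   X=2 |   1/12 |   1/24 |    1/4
3.0110 bits

Joint entropy is H(X,Y) = -Σ_{x,y} p(x,y) log p(x,y).

Summing over all non-zero entries:
H(X,Y) = -[1/8·log_2(1/8) + 1/12·log_2(1/12) + 1/12·log_2(1/12) + 1/8·log_2(1/8) + 1/8·log_2(1/8) + 1/12·log_2(1/12) + 1/12·log_2(1/12) + 1/24·log_2(1/24) + 1/4·log_2(1/4)]
H(X,Y) = 3.0110 bits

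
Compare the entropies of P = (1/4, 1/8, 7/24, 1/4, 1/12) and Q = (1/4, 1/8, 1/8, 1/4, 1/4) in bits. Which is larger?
Q

Computing entropies in bits:
H(P) = 2.1922
H(Q) = 2.2500

Distribution Q has higher entropy.

Intuition: The distribution closer to uniform (more spread out) has higher entropy.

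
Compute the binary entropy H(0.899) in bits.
0.4722 bits

The binary entropy function is:
H(p) = -p log(p) - (1-p) log(1-p)

H(0.899) = -0.899 × log_2(0.899) - 0.101 × log_2(0.101)
H(0.899) = 0.4722 bits

Note: Binary entropy is maximized at p=0.5 (H=1 bit) and minimized at p=0 or p=1 (H=0).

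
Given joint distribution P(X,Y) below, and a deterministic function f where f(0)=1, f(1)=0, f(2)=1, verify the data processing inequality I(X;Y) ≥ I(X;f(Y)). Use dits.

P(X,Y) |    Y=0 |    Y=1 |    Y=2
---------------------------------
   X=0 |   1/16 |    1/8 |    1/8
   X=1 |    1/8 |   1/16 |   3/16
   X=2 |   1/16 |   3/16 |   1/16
I(X;Y) = 0.0331, I(X;f(Y)) = 0.0313, inequality holds: 0.0331 ≥ 0.0313

Data Processing Inequality: For any Markov chain X → Y → Z, we have I(X;Y) ≥ I(X;Z).

Here Z = f(Y) is a deterministic function of Y, forming X → Y → Z.

Original I(X;Y) = 0.0331 dits

After applying f:
P(X,Z) where Z=f(Y):
- P(X,Z=0) = P(X,Y=1)
- P(X,Z=1) = P(X,Y=0) + P(X,Y=2)

I(X;Z) = I(X;f(Y)) = 0.0313 dits

Verification: 0.0331 ≥ 0.0313 ✓

Information cannot be created by processing; the function f can only lose information about X.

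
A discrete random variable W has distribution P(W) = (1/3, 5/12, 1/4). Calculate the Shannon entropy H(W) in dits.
0.4680 dits

Shannon entropy is H(X) = -Σ p(x) log p(x).

For P = (1/3, 5/12, 1/4):
H = -1/3 × log_10(1/3) -5/12 × log_10(5/12) -1/4 × log_10(1/4)
H = 0.4680 dits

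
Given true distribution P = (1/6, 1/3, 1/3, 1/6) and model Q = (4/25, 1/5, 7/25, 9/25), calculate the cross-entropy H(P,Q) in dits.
0.6239 dits

Cross-entropy: H(P,Q) = -Σ p(x) log q(x)

Alternatively: H(P,Q) = H(P) + D_KL(P||Q)
H(P) = 0.5775 dits
D_KL(P||Q) = 0.0464 dits

H(P,Q) = 0.5775 + 0.0464 = 0.6239 dits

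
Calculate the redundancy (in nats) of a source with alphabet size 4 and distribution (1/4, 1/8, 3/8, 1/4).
0.0654 nats

Redundancy measures how far a source is from maximum entropy:
R = H_max - H(X)

Maximum entropy for 4 symbols: H_max = log_e(4) = 1.3863 nats
Actual entropy: H(X) = 1.3209 nats
Redundancy: R = 1.3863 - 1.3209 = 0.0654 nats

This redundancy represents potential for compression: the source could be compressed by 0.0654 nats per symbol.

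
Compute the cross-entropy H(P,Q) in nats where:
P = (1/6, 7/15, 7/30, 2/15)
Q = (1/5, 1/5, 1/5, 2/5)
1.5170 nats

Cross-entropy: H(P,Q) = -Σ p(x) log q(x)

Alternatively: H(P,Q) = H(P) + D_KL(P||Q)
H(P) = 1.2625 nats
D_KL(P||Q) = 0.2545 nats

H(P,Q) = 1.2625 + 0.2545 = 1.5170 nats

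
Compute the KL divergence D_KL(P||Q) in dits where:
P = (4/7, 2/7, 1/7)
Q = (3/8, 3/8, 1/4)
0.0361 dits

KL divergence: D_KL(P||Q) = Σ p(x) log(p(x)/q(x))

Computing term by term:
  x=0: 4/7 × log_10[(4/7)/(3/8)] = 4/7 × 0.1829 = 0.1045
  x=1: 2/7 × log_10[(2/7)/(3/8)] = 2/7 × -0.1181 = -0.0337
  x=2: 1/7 × log_10[(1/7)/(1/4)] = 1/7 × -0.2430 = -0.0347

D_KL(P||Q) = 0.0361 dits

Note: KL divergence is always non-negative and equals 0 iff P = Q.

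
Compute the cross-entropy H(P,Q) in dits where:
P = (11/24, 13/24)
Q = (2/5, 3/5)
0.3026 dits

Cross-entropy: H(P,Q) = -Σ p(x) log q(x)

Alternatively: H(P,Q) = H(P) + D_KL(P||Q)
H(P) = 0.2995 dits
D_KL(P||Q) = 0.0030 dits

H(P,Q) = 0.2995 + 0.0030 = 0.3026 dits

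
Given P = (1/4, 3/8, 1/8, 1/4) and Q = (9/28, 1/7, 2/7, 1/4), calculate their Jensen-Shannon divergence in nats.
0.0454 nats

Jensen-Shannon divergence is:
JSD(P||Q) = 0.5 × D_KL(P||M) + 0.5 × D_KL(Q||M)
where M = 0.5 × (P + Q) is the mixture distribution.

M = 0.5 × (1/4, 3/8, 1/8, 1/4) + 0.5 × (9/28, 1/7, 2/7, 1/4) = (2/7, 0.258929, 0.205357, 1/4)

D_KL(P||M) = 0.0435 nats
D_KL(Q||M) = 0.0473 nats

JSD(P||Q) = 0.5 × 0.0435 + 0.5 × 0.0473 = 0.0454 nats

Unlike KL divergence, JSD is symmetric and bounded: 0 ≤ JSD ≤ log(2).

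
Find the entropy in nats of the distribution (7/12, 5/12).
0.6792 nats

Shannon entropy is H(X) = -Σ p(x) log p(x).

For P = (7/12, 5/12):
H = -7/12 × log_e(7/12) -5/12 × log_e(5/12)
H = 0.6792 nats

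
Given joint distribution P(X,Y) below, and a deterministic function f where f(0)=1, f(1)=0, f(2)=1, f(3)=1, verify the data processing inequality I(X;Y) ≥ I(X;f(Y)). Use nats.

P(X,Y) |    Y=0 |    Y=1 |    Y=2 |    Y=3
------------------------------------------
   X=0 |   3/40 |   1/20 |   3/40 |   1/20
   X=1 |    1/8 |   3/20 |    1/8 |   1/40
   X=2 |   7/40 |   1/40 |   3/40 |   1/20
I(X;Y) = 0.0678, I(X;f(Y)) = 0.0440, inequality holds: 0.0678 ≥ 0.0440

Data Processing Inequality: For any Markov chain X → Y → Z, we have I(X;Y) ≥ I(X;Z).

Here Z = f(Y) is a deterministic function of Y, forming X → Y → Z.

Original I(X;Y) = 0.0678 nats

After applying f:
P(X,Z) where Z=f(Y):
- P(X,Z=0) = P(X,Y=1)
- P(X,Z=1) = P(X,Y=0) + P(X,Y=2) + P(X,Y=3)

I(X;Z) = I(X;f(Y)) = 0.0440 nats

Verification: 0.0678 ≥ 0.0440 ✓

Information cannot be created by processing; the function f can only lose information about X.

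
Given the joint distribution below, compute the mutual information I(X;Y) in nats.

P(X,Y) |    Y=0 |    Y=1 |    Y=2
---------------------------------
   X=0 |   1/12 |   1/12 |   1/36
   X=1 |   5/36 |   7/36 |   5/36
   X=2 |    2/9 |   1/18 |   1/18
0.0639 nats

Mutual information: I(X;Y) = H(X) + H(Y) - H(X,Y)

Marginals:
P(X) = (7/36, 17/36, 1/3), H(X) = 1.0389 nats
P(Y) = (4/9, 1/3, 2/9), H(Y) = 1.0609 nats

Joint entropy: H(X,Y) = 2.0359 nats

I(X;Y) = 1.0389 + 1.0609 - 2.0359 = 0.0639 nats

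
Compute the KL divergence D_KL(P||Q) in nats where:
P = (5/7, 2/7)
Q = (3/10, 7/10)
0.3636 nats

KL divergence: D_KL(P||Q) = Σ p(x) log(p(x)/q(x))

Computing term by term:
  x=0: 5/7 × log_e[(5/7)/(3/10)] = 5/7 × 0.8675 = 0.6196
  x=1: 2/7 × log_e[(2/7)/(7/10)] = 2/7 × -0.8961 = -0.2560

D_KL(P||Q) = 0.3636 nats

Note: KL divergence is always non-negative and equals 0 iff P = Q.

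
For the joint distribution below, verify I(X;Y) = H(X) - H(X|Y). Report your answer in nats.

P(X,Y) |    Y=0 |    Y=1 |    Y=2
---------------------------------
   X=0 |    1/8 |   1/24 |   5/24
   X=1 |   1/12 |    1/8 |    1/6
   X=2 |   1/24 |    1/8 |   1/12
I(X;Y) = 0.0615 nats

Mutual information has multiple equivalent forms:
- I(X;Y) = H(X) - H(X|Y)
- I(X;Y) = H(Y) - H(Y|X)
- I(X;Y) = H(X) + H(Y) - H(X,Y)

Computing all quantities:
H(X) = 1.0822, H(Y) = 1.0635, H(X,Y) = 2.0842
H(X|Y) = 1.0207, H(Y|X) = 1.0020

Verification:
H(X) - H(X|Y) = 1.0822 - 1.0207 = 0.0615
H(Y) - H(Y|X) = 1.0635 - 1.0020 = 0.0615
H(X) + H(Y) - H(X,Y) = 1.0822 + 1.0635 - 2.0842 = 0.0615

All forms give I(X;Y) = 0.0615 nats. ✓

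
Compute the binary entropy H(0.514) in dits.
0.3009 dits

The binary entropy function is:
H(p) = -p log(p) - (1-p) log(1-p)

H(0.514) = -0.514 × log_10(0.514) - 0.486 × log_10(0.486)
H(0.514) = 0.3009 dits

Note: Binary entropy is maximized at p=0.5 (H=1 bit) and minimized at p=0 or p=1 (H=0).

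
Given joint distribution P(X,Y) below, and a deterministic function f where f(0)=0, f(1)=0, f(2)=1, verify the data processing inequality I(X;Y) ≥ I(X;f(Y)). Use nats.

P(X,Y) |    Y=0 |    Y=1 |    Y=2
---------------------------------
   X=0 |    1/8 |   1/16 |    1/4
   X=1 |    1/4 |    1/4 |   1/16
I(X;Y) = 0.1339, I(X;f(Y)) = 0.1261, inequality holds: 0.1339 ≥ 0.1261

Data Processing Inequality: For any Markov chain X → Y → Z, we have I(X;Y) ≥ I(X;Z).

Here Z = f(Y) is a deterministic function of Y, forming X → Y → Z.

Original I(X;Y) = 0.1339 nats

After applying f:
P(X,Z) where Z=f(Y):
- P(X,Z=0) = P(X,Y=0) + P(X,Y=1)
- P(X,Z=1) = P(X,Y=2)

I(X;Z) = I(X;f(Y)) = 0.1261 nats

Verification: 0.1339 ≥ 0.1261 ✓

Information cannot be created by processing; the function f can only lose information about X.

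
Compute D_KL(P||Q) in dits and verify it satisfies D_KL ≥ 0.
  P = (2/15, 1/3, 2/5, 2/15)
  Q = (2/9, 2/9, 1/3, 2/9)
0.0312 dits

KL divergence satisfies the Gibbs inequality: D_KL(P||Q) ≥ 0 for all distributions P, Q.

D_KL(P||Q) = Σ p(x) log(p(x)/q(x))
Term by term:
  x=0: 2/15 × log_10[(2/15)/(2/9)] = -0.0296
  x=1: 1/3 × log_10[(1/3)/(2/9)] = 0.0587
  x=2: 2/5 × log_10[(2/5)/(1/3)] = 0.0317
  x=3: 2/15 × log_10[(2/15)/(2/9)] = -0.0296
D_KL(P||Q) = 0.0312 dits

D_KL(P||Q) = 0.0312 ≥ 0 ✓

This non-negativity is a fundamental property: relative entropy cannot be negative because it measures how different Q is from P.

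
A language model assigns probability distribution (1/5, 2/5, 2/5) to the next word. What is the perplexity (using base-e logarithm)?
2.8717

Perplexity is e^H (or exp(H) for natural log).

First, H = -Σ p log p = 1.0549 nats
Perplexity = e^1.0549 = 2.8717

Interpretation: The model's uncertainty is equivalent to choosing uniformly among 2.9 options.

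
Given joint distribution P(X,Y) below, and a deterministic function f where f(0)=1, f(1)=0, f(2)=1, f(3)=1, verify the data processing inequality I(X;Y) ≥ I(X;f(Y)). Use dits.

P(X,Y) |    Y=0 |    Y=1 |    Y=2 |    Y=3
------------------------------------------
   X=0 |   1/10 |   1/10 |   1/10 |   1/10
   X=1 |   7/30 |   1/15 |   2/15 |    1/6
I(X;Y) = 0.0093, I(X;f(Y)) = 0.0071, inequality holds: 0.0093 ≥ 0.0071

Data Processing Inequality: For any Markov chain X → Y → Z, we have I(X;Y) ≥ I(X;Z).

Here Z = f(Y) is a deterministic function of Y, forming X → Y → Z.

Original I(X;Y) = 0.0093 dits

After applying f:
P(X,Z) where Z=f(Y):
- P(X,Z=0) = P(X,Y=1)
- P(X,Z=1) = P(X,Y=0) + P(X,Y=2) + P(X,Y=3)

I(X;Z) = I(X;f(Y)) = 0.0071 dits

Verification: 0.0093 ≥ 0.0071 ✓

Information cannot be created by processing; the function f can only lose information about X.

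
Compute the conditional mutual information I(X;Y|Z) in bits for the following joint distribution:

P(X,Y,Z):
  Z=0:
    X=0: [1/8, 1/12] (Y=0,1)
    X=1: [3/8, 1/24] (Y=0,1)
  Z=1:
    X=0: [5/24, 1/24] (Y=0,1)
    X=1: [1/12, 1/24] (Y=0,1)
0.0628 bits

Conditional mutual information: I(X;Y|Z) = H(X|Z) + H(Y|Z) - H(X,Y|Z)

H(Z) = 0.9544
H(X,Z) = 1.8727 → H(X|Z) = 0.9183
H(Y,Z) = 1.6922 → H(Y|Z) = 0.7378
H(X,Y,Z) = 2.5477 → H(X,Y|Z) = 1.5933

I(X;Y|Z) = 0.9183 + 0.7378 - 1.5933 = 0.0628 bits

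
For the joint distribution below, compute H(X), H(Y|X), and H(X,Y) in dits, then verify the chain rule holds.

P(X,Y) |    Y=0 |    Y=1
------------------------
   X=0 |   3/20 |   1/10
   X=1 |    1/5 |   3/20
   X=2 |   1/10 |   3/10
H(X,Y) = 0.7438, H(X) = 0.4693, H(Y|X) = 0.2746 (all in dits)

Chain rule: H(X,Y) = H(X) + H(Y|X)

Left side — joint entropy directly:
H(X,Y) = -Σ p(x,y) log p(x,y) = 0.7438 dits

Right side — compute H(Y|X) from the conditional distributions:
P(X) = (1/4, 7/20, 2/5), so H(X) = 0.4693 dits
H(Y|X) = Σ_x P(X=x) · H(Y|X=x):
  P(Y|X=0) = (3/5, 2/5), H(Y|X=0) = 0.2923, weight P(X=0) = 1/4
  P(Y|X=1) = (4/7, 3/7), H(Y|X=1) = 0.2966, weight P(X=1) = 7/20
  P(Y|X=2) = (1/4, 3/4), H(Y|X=2) = 0.2442, weight P(X=2) = 2/5
H(Y|X) = 0.2746 dits

H(X) + H(Y|X) = 0.4693 + 0.2746 = 0.7438 dits

Both sides equal 0.7438 dits. ✓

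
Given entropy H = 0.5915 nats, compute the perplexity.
1.8067

Perplexity is e^H (or exp(H) for natural log).

H = 0.5915 nats
Perplexity = e^0.5915 = 1.8067

Interpretation: The model's uncertainty is equivalent to choosing uniformly among 1.8 options.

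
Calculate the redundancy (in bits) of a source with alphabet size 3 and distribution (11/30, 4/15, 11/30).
0.0150 bits

Redundancy measures how far a source is from maximum entropy:
R = H_max - H(X)

Maximum entropy for 3 symbols: H_max = log_2(3) = 1.5850 bits
Actual entropy: H(X) = 1.5700 bits
Redundancy: R = 1.5850 - 1.5700 = 0.0150 bits

This redundancy represents potential for compression: the source could be compressed by 0.0150 bits per symbol.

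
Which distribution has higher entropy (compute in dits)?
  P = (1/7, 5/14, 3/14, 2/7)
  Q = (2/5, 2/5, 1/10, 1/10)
P

Computing entropies in dits:
H(P) = 0.5792
H(Q) = 0.5184

Distribution P has higher entropy.

Intuition: The distribution closer to uniform (more spread out) has higher entropy.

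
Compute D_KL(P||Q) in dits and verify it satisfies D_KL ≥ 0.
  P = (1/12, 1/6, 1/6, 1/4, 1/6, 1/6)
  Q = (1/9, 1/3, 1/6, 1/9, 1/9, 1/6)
0.0568 dits

KL divergence satisfies the Gibbs inequality: D_KL(P||Q) ≥ 0 for all distributions P, Q.

D_KL(P||Q) = Σ p(x) log(p(x)/q(x))
Term by term:
  x=0: 1/12 × log_10[(1/12)/(1/9)] = -0.0104
  x=1: 1/6 × log_10[(1/6)/(1/3)] = -0.0502
  x=2: 1/6 × log_10[(1/6)/(1/6)] = 0.0000
  x=3: 1/4 × log_10[(1/4)/(1/9)] = 0.0880
  x=4: 1/6 × log_10[(1/6)/(1/9)] = 0.0293
  x=5: 1/6 × log_10[(1/6)/(1/6)] = 0.0000
D_KL(P||Q) = 0.0568 dits

D_KL(P||Q) = 0.0568 ≥ 0 ✓

This non-negativity is a fundamental property: relative entropy cannot be negative because it measures how different Q is from P.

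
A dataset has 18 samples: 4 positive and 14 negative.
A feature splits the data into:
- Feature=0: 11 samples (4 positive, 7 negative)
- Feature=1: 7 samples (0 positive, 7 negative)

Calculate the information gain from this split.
0.1863 bits

Information Gain = H(Y) - H(Y|Feature)

Before split:
P(positive) = 4/18 = 0.2222
H(Y) = 0.7642 bits

After split:
Feature=0: H = 0.9457 bits (weight = 11/18)
Feature=1: H = 0.0000 bits (weight = 7/18)
H(Y|Feature) = (11/18)×0.9457 + (7/18)×0.0000 = 0.5779 bits

Information Gain = 0.7642 - 0.5779 = 0.1863 bits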